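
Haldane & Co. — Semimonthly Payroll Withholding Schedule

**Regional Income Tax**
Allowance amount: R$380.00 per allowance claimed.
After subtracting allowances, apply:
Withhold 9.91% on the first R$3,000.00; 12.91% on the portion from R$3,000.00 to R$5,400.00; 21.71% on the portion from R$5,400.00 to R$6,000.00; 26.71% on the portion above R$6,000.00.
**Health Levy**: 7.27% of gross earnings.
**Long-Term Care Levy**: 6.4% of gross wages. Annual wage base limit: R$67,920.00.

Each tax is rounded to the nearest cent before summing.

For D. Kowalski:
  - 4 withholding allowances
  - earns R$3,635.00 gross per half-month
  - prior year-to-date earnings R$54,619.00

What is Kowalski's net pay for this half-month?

R$2,928.50

Regional Income Tax: taxable = R$3,635.00 − 4×R$380.00 = R$2,115.00
  9.91% × R$2,115.00 = R$209.60
Health Levy: 7.27% × R$3,635.00 = R$264.26
Long-Term Care Levy: 6.4% × R$3,635.00 = R$232.64
Total withheld: R$209.60 + R$264.26 + R$232.64 = R$706.50
Net pay: R$3,635.00 − R$706.50 = R$2,928.50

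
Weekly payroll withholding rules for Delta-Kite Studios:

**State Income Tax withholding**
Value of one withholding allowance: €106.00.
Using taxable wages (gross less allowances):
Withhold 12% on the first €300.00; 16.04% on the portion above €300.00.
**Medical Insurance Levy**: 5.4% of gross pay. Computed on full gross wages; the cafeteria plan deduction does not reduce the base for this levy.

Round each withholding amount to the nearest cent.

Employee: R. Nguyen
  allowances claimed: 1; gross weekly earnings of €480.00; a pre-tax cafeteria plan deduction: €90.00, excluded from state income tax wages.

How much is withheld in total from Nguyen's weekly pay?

€60.00

State Income Tax: taxable = €480.00 − €90.00 − 1×€106.00 = €284.00
  12% × €284.00 = €34.08
Medical Insurance Levy: 5.4% × €480.00 = €25.92
Total: €34.08 + €25.92 = €60.00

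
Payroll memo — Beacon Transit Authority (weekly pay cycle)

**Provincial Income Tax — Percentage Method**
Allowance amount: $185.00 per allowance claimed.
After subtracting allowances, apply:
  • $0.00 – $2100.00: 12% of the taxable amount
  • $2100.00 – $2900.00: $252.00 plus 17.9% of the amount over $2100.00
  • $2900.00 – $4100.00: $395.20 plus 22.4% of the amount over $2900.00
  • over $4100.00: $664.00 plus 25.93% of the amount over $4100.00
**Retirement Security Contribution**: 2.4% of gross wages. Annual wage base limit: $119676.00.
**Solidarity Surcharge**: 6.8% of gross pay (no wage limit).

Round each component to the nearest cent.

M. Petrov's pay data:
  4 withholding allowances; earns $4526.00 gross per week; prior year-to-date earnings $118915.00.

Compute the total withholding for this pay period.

$919.69

Provincial Income Tax: taxable = $4526.00 − 4×$185.00 = $3786.00
  $395.20 + 22.4% × ($3786.00 − $2900.00) = $395.20 + 22.4% × $886.00 = $593.66
Retirement Security Contribution: cap $119676.00 − YTD $118915.00 = $761.00 subject; 2.4% × $761.00 = $18.26
Solidarity Surcharge: 6.8% × $4526.00 = $307.77
Total: $593.66 + $18.26 + $307.77 = $919.69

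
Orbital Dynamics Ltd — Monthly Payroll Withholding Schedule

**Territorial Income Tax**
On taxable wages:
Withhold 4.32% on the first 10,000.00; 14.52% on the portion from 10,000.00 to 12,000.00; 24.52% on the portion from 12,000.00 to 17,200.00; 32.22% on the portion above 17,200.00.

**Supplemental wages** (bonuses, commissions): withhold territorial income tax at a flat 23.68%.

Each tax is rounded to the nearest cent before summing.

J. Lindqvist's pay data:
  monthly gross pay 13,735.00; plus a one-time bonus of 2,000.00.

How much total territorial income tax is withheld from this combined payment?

Territorial Income Tax: taxable = 13,735.00
  722.40 + 24.52% × (13,735.00 − 12,000.00) = 722.40 + 24.52% × 1,735.00 = 1,147.82
Supplemental (23.68% flat on bonus): 23.68% × 2,000.00 = 473.60
Total territorial income tax: 1,147.82 + 473.60 = 1,621.42

1,621.42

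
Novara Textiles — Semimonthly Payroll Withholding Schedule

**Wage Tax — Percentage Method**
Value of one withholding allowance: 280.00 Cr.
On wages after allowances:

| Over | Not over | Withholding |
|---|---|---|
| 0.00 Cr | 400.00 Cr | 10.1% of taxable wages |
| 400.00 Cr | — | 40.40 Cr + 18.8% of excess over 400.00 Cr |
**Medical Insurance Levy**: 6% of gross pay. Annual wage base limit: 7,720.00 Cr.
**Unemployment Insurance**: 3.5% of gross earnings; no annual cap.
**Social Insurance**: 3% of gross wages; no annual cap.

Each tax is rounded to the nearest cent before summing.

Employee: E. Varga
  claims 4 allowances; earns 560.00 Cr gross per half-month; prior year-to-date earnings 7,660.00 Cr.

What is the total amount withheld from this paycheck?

Wage Tax: taxable = 560.00 Cr − 4×280.00 Cr = -560.00 Cr
  Taxable ≤ 0 → 0.00 Cr
Medical Insurance Levy: cap 7,720.00 Cr − YTD 7,660.00 Cr = 60.00 Cr subject; 6% × 60.00 Cr = 3.60 Cr
Unemployment Insurance: 3.5% × 560.00 Cr = 19.60 Cr
Social Insurance: 3% × 560.00 Cr = 16.80 Cr
Total: 0.00 Cr + 3.60 Cr + 19.60 Cr + 16.80 Cr = 40.00 Cr

40.00 Cr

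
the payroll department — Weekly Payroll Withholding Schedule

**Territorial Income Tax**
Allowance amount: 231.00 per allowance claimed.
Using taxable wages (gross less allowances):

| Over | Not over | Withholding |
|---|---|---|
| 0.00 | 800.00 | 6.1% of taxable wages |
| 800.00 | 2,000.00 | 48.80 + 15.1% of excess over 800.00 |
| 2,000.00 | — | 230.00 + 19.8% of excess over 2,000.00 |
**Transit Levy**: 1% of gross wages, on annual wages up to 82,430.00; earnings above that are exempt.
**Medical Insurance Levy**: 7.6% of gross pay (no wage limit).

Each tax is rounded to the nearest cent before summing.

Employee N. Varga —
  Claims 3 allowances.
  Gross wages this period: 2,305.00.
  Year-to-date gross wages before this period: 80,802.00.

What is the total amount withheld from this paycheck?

362.87

Territorial Income Tax: taxable = 2,305.00 − 3×231.00 = 1,612.00
  48.80 + 15.1% × (1,612.00 − 800.00) = 48.80 + 15.1% × 812.00 = 171.41
Transit Levy: cap 82,430.00 − YTD 80,802.00 = 1,628.00 subject; 1% × 1,628.00 = 16.28
Medical Insurance Levy: 7.6% × 2,305.00 = 175.18
Total: 171.41 + 16.28 + 175.18 = 362.87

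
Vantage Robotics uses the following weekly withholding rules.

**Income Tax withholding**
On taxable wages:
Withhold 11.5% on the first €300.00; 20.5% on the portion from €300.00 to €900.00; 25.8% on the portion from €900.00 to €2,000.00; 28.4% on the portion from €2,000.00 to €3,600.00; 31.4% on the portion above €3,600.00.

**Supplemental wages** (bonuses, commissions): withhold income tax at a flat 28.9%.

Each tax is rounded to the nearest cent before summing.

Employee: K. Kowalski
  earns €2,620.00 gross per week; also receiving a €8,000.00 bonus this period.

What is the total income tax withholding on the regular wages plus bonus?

Income Tax: taxable = €2,620.00
  €441.30 + 28.4% × (€2,620.00 − €2,000.00) = €441.30 + 28.4% × €620.00 = €617.38
Supplemental (28.9% flat on bonus): 28.9% × €8,000.00 = €2,312.00
Total income tax: €617.38 + €2,312.00 = €2,929.38

€2,929.38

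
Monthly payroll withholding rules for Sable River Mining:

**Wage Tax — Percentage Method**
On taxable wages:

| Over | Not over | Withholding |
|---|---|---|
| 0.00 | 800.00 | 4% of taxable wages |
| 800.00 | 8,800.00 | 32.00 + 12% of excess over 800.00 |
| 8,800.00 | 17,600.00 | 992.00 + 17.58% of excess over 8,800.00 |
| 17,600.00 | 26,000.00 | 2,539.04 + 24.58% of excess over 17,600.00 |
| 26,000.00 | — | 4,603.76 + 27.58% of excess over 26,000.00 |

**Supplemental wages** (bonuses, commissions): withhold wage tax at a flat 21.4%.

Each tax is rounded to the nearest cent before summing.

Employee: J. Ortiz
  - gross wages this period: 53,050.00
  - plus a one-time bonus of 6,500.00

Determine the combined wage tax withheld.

13,455.15

Wage Tax: taxable = 53,050.00
  4,603.76 + 27.58% × (53,050.00 − 26,000.00) = 4,603.76 + 27.58% × 27,050.00 = 12,064.15
Supplemental (21.4% flat on bonus): 21.4% × 6,500.00 = 1,391.00
Total wage tax: 12,064.15 + 1,391.00 = 13,455.15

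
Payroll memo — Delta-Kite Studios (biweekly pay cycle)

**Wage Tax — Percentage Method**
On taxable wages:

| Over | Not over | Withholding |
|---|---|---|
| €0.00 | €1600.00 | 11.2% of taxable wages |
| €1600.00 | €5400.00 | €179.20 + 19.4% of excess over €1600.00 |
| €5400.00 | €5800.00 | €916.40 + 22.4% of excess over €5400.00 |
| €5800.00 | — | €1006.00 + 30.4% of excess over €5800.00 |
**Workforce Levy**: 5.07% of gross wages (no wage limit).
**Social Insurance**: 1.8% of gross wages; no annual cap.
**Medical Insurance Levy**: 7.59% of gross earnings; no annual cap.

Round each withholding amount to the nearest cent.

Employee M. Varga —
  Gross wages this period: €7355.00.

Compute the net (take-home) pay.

€4812.75

Wage Tax: taxable = €7355.00
  €1006.00 + 30.4% × (€7355.00 − €5800.00) = €1006.00 + 30.4% × €1555.00 = €1478.72
Workforce Levy: 5.07% × €7355.00 = €372.90
Social Insurance: 1.8% × €7355.00 = €132.39
Medical Insurance Levy: 7.59% × €7355.00 = €558.24
Total withheld: €1478.72 + €372.90 + €132.39 + €558.24 = €2542.25
Net pay: €7355.00 − €2542.25 = €4812.75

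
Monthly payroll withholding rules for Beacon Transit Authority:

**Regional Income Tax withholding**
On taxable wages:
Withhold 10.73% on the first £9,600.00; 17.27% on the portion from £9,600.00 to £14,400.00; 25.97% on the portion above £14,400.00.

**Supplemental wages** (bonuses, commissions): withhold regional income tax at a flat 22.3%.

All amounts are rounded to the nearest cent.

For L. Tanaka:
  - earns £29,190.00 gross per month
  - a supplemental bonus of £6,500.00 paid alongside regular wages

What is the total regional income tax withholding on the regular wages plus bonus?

Regional Income Tax: taxable = £29,190.00
  £1,859.04 + 25.97% × (£29,190.00 − £14,400.00) = £1,859.04 + 25.97% × £14,790.00 = £5,700.00
Supplemental (22.3% flat on bonus): 22.3% × £6,500.00 = £1,449.50
Total regional income tax: £5,700.00 + £1,449.50 = £7,149.50

£7,149.50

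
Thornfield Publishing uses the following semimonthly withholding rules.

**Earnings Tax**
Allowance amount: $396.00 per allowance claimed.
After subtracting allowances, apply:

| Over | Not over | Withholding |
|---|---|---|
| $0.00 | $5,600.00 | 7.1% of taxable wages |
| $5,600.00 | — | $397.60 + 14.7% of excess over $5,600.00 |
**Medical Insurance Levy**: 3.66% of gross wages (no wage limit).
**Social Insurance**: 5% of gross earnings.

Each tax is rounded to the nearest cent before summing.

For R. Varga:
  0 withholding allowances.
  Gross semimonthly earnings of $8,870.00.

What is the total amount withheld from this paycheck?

$1,646.43

Earnings Tax: taxable = $8,870.00
  $397.60 + 14.7% × ($8,870.00 − $5,600.00) = $397.60 + 14.7% × $3,270.00 = $878.29
Medical Insurance Levy: 3.66% × $8,870.00 = $324.64
Social Insurance: 5% × $8,870.00 = $443.50
Total: $878.29 + $324.64 + $443.50 = $1,646.43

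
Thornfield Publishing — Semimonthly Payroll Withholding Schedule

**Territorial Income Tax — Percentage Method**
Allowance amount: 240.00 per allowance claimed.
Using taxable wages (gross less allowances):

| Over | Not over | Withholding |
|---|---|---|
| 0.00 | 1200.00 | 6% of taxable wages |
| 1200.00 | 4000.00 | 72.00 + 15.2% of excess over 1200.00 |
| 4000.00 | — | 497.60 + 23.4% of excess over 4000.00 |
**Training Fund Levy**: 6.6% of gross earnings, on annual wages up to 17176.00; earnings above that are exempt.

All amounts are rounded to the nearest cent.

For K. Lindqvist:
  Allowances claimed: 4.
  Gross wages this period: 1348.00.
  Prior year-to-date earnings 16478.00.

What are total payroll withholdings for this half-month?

Territorial Income Tax: taxable = 1348.00 − 4×240.00 = 388.00
  6% × 388.00 = 23.28
Training Fund Levy: cap 17176.00 − YTD 16478.00 = 698.00 subject; 6.6% × 698.00 = 46.07
Total: 23.28 + 46.07 = 69.35

69.35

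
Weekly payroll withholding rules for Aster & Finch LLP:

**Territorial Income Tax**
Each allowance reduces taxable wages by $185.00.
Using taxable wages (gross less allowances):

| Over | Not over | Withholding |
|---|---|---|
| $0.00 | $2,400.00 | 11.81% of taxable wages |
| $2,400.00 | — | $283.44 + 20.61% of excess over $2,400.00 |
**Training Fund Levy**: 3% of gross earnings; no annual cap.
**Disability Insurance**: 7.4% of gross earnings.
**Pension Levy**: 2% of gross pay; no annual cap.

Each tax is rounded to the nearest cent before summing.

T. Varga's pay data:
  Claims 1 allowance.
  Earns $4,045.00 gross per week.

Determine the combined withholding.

Territorial Income Tax: taxable = $4,045.00 − 1×$185.00 = $3,860.00
  $283.44 + 20.61% × ($3,860.00 − $2,400.00) = $283.44 + 20.61% × $1,460.00 = $584.35
Training Fund Levy: 3% × $4,045.00 = $121.35
Disability Insurance: 7.4% × $4,045.00 = $299.33
Pension Levy: 2% × $4,045.00 = $80.90
Total: $584.35 + $121.35 + $299.33 + $80.90 = $1,085.93

$1,085.93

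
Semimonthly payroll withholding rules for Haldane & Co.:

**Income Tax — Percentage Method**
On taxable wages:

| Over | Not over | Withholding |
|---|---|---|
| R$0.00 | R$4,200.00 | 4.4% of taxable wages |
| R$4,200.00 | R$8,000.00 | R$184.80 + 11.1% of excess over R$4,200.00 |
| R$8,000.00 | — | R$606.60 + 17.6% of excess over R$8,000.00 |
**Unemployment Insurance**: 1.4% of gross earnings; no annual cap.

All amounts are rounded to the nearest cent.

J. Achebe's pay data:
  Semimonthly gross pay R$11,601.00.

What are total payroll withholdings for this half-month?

R$1,402.79

Income Tax: taxable = R$11,601.00
  R$606.60 + 17.6% × (R$11,601.00 − R$8,000.00) = R$606.60 + 17.6% × R$3,601.00 = R$1,240.38
Unemployment Insurance: 1.4% × R$11,601.00 = R$162.41
Total: R$1,240.38 + R$162.41 = R$1,402.79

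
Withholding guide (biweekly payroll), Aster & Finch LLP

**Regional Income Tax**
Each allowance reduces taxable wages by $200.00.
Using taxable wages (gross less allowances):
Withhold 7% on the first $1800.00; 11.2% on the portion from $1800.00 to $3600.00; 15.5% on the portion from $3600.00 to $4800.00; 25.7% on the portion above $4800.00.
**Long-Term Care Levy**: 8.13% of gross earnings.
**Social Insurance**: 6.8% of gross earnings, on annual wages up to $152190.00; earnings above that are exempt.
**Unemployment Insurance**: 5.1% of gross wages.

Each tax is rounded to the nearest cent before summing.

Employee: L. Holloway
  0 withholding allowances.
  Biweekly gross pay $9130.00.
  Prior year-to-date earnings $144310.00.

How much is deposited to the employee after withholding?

Regional Income Tax: taxable = $9130.00
  $513.60 + 25.7% × ($9130.00 − $4800.00) = $513.60 + 25.7% × $4330.00 = $1626.41
Long-Term Care Levy: 8.13% × $9130.00 = $742.27
Social Insurance: cap $152190.00 − YTD $144310.00 = $7880.00 subject; 6.8% × $7880.00 = $535.84
Unemployment Insurance: 5.1% × $9130.00 = $465.63
Total withheld: $1626.41 + $742.27 + $535.84 + $465.63 = $3370.15
Net pay: $9130.00 − $3370.15 = $5759.85

$5759.85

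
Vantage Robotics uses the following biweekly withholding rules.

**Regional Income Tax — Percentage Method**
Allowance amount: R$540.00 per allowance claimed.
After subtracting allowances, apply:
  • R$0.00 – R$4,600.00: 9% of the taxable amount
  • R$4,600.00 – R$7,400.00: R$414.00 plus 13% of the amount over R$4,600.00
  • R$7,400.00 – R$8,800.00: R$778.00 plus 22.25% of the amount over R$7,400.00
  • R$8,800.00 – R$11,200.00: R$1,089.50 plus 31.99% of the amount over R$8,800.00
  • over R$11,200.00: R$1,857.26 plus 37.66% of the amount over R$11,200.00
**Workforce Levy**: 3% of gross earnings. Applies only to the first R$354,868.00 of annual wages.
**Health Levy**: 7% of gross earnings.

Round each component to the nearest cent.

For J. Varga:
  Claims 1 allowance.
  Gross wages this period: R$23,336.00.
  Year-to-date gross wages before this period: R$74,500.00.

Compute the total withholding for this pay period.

R$8,557.91

Regional Income Tax: taxable = R$23,336.00 − 1×R$540.00 = R$22,796.00
  R$1,857.26 + 37.66% × (R$22,796.00 − R$11,200.00) = R$1,857.26 + 37.66% × R$11,596.00 = R$6,224.31
Workforce Levy: 3% × R$23,336.00 = R$700.08
Health Levy: 7% × R$23,336.00 = R$1,633.52
Total: R$6,224.31 + R$700.08 + R$1,633.52 = R$8,557.91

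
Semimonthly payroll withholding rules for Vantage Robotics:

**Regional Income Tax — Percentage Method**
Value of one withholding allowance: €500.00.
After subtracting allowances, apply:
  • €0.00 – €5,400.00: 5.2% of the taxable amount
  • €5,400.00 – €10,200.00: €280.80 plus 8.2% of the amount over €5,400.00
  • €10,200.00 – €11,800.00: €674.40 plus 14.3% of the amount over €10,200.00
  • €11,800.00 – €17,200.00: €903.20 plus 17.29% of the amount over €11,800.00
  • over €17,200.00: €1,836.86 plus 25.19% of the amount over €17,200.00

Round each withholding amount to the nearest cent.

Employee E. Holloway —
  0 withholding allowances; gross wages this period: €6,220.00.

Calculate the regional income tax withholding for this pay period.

€348.04

Regional Income Tax: taxable = €6,220.00
  €280.80 + 8.2% × (€6,220.00 − €5,400.00) = €280.80 + 8.2% × €820.00 = €348.04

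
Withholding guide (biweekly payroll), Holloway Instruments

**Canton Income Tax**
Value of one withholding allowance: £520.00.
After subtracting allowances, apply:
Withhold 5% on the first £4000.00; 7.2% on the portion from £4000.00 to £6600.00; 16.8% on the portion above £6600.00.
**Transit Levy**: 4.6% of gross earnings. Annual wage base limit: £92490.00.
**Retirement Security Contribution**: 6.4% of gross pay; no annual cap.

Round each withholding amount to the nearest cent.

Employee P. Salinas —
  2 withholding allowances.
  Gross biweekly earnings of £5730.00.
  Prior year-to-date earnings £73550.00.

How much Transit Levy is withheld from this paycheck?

£263.58

Transit Levy: 4.6% × £5730.00 = £263.58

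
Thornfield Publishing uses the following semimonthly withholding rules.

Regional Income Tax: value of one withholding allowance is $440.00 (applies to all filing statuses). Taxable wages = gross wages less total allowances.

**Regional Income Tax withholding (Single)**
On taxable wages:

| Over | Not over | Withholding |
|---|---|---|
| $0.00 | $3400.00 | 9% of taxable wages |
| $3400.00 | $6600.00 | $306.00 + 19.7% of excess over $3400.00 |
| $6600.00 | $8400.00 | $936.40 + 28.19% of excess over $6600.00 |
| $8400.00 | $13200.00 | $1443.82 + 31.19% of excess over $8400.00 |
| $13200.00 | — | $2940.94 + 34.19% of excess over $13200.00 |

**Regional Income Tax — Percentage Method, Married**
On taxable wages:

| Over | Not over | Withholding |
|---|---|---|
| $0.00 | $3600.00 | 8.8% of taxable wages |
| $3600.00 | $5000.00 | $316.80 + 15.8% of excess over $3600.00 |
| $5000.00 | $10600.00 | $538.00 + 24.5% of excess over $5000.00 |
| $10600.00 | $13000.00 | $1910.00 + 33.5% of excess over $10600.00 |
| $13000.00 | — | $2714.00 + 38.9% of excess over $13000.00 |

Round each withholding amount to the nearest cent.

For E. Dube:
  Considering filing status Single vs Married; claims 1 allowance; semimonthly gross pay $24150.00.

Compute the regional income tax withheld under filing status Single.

$6534.31

Regional Income Tax (Single): taxable = $24150.00 − 1×$440.00 = $23710.00
  $2940.94 + 34.19% × ($23710.00 − $13200.00) = $2940.94 + 34.19% × $10510.00 = $6534.31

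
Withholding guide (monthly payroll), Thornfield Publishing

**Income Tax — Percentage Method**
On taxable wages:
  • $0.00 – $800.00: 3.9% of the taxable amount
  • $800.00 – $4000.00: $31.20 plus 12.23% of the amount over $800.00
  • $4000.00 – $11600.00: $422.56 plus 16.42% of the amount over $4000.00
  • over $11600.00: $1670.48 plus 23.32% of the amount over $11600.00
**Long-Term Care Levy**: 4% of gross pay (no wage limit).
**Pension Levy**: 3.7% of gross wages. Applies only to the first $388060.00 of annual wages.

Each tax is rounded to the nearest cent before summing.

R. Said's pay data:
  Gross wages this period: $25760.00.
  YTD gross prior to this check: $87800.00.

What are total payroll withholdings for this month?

$6956.11

Income Tax: taxable = $25760.00
  $1670.48 + 23.32% × ($25760.00 − $11600.00) = $1670.48 + 23.32% × $14160.00 = $4972.59
Long-Term Care Levy: 4% × $25760.00 = $1030.40
Pension Levy: 3.7% × $25760.00 = $953.12
Total: $4972.59 + $1030.40 + $953.12 = $6956.11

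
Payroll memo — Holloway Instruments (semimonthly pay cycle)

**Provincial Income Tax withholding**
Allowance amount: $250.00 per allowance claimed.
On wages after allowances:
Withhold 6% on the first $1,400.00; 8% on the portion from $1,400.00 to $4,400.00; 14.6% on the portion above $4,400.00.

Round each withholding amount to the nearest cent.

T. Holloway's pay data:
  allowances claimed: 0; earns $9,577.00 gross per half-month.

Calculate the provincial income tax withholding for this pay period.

Provincial Income Tax: taxable = $9,577.00
  $324.00 + 14.6% × ($9,577.00 − $4,400.00) = $324.00 + 14.6% × $5,177.00 = $1,079.84

$1,079.84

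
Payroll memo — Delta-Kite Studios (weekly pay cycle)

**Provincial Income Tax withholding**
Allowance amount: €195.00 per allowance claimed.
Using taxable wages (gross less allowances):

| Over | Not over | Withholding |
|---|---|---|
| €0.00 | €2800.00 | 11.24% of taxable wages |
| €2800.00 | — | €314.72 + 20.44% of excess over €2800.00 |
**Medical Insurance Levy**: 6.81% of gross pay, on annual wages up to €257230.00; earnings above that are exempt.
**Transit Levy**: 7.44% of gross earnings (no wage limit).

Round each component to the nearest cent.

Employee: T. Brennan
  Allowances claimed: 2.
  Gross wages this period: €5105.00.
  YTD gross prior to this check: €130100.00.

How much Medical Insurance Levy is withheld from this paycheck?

€347.65

Medical Insurance Levy: 6.81% × €5105.00 = €347.65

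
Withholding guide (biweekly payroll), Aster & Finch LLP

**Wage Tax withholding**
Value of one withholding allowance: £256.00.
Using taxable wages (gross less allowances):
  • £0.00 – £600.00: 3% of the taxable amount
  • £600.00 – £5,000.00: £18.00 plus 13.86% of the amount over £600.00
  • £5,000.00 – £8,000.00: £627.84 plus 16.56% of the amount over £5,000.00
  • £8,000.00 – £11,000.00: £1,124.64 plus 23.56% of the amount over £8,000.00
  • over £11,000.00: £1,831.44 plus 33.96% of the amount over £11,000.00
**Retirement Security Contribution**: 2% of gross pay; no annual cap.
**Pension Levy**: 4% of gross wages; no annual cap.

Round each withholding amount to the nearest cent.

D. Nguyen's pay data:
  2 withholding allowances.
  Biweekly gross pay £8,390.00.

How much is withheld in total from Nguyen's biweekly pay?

Wage Tax: taxable = £8,390.00 − 2×£256.00 = £7,878.00
  £627.84 + 16.56% × (£7,878.00 − £5,000.00) = £627.84 + 16.56% × £2,878.00 = £1,104.44
Retirement Security Contribution: 2% × £8,390.00 = £167.80
Pension Levy: 4% × £8,390.00 = £335.60
Total: £1,104.44 + £167.80 + £335.60 = £1,607.84

£1,607.84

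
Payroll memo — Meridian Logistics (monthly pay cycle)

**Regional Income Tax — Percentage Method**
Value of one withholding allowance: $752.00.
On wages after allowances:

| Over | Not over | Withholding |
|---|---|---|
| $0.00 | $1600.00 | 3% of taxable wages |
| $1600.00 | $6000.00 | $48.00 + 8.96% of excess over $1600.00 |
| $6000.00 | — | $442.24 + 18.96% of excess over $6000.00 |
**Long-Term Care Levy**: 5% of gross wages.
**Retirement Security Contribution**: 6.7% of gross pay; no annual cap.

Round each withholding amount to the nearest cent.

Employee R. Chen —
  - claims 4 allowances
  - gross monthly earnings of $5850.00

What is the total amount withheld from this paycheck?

Regional Income Tax: taxable = $5850.00 − 4×$752.00 = $2842.00
  $48.00 + 8.96% × ($2842.00 − $1600.00) = $48.00 + 8.96% × $1242.00 = $159.28
Long-Term Care Levy: 5% × $5850.00 = $292.50
Retirement Security Contribution: 6.7% × $5850.00 = $391.95
Total: $159.28 + $292.50 + $391.95 = $843.73

$843.73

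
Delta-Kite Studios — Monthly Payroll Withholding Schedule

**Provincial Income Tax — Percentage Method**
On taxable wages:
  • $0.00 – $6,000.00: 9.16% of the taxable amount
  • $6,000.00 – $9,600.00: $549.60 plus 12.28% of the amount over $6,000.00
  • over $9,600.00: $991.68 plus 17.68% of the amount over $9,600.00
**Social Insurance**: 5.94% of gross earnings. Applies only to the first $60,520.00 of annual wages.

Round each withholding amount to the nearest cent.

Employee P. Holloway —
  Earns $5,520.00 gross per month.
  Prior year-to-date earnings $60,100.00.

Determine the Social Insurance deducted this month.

Social Insurance: cap $60,520.00 − YTD $60,100.00 = $420.00 subject; 5.94% × $420.00 = $24.95

$24.95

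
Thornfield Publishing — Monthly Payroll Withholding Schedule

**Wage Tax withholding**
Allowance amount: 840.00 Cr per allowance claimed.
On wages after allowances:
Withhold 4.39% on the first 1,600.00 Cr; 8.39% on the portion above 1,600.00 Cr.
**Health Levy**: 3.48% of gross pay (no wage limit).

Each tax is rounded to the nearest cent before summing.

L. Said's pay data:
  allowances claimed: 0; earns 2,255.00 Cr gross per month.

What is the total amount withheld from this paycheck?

203.66 Cr

Wage Tax: taxable = 2,255.00 Cr
  70.24 Cr + 8.39% × (2,255.00 Cr − 1,600.00 Cr) = 70.24 Cr + 8.39% × 655.00 Cr = 125.19 Cr
Health Levy: 3.48% × 2,255.00 Cr = 78.47 Cr
Total: 125.19 Cr + 78.47 Cr = 203.66 Cr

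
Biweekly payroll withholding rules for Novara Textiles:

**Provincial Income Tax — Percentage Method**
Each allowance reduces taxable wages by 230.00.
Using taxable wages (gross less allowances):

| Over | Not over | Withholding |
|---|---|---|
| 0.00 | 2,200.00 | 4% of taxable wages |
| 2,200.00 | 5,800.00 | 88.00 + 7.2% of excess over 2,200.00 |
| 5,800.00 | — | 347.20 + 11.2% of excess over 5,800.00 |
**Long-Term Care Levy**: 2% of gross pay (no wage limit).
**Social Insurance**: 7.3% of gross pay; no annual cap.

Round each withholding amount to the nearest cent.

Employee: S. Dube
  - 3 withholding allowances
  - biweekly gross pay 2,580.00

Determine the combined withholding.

Provincial Income Tax: taxable = 2,580.00 − 3×230.00 = 1,890.00
  4% × 1,890.00 = 75.60
Long-Term Care Levy: 2% × 2,580.00 = 51.60
Social Insurance: 7.3% × 2,580.00 = 188.34
Total: 75.60 + 51.60 + 188.34 = 315.54

315.54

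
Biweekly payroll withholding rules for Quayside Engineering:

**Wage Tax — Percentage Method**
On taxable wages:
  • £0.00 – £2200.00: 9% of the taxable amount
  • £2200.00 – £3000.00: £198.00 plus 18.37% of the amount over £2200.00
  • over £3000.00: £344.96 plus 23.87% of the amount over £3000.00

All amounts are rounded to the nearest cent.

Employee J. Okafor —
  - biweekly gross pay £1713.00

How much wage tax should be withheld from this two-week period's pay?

£154.17

Wage Tax: taxable = £1713.00
  9% × £1713.00 = £154.17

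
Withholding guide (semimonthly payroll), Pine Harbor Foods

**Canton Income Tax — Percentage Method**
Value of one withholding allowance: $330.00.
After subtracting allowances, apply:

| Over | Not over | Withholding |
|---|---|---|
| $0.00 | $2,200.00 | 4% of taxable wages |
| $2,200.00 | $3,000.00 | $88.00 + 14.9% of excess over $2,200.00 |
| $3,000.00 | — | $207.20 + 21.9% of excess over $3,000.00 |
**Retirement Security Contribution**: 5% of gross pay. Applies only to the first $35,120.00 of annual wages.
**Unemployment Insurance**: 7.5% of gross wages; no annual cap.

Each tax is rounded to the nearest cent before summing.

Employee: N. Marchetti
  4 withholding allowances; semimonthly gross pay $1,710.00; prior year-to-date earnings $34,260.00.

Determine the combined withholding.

Canton Income Tax: taxable = $1,710.00 − 4×$330.00 = $390.00
  4% × $390.00 = $15.60
Retirement Security Contribution: cap $35,120.00 − YTD $34,260.00 = $860.00 subject; 5% × $860.00 = $43.00
Unemployment Insurance: 7.5% × $1,710.00 = $128.25
Total: $15.60 + $43.00 + $128.25 = $186.85

$186.85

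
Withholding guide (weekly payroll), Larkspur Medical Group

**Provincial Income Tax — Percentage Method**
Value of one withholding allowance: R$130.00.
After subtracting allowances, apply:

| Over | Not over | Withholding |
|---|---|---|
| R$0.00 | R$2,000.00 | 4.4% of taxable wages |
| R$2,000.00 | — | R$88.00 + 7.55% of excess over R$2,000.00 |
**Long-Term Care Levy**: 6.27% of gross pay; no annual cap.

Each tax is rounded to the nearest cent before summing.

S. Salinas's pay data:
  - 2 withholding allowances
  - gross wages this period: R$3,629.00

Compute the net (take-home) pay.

R$3,210.10

Provincial Income Tax: taxable = R$3,629.00 − 2×R$130.00 = R$3,369.00
  R$88.00 + 7.55% × (R$3,369.00 − R$2,000.00) = R$88.00 + 7.55% × R$1,369.00 = R$191.36
Long-Term Care Levy: 6.27% × R$3,629.00 = R$227.54
Total withheld: R$191.36 + R$227.54 = R$418.90
Net pay: R$3,629.00 − R$418.90 = R$3,210.10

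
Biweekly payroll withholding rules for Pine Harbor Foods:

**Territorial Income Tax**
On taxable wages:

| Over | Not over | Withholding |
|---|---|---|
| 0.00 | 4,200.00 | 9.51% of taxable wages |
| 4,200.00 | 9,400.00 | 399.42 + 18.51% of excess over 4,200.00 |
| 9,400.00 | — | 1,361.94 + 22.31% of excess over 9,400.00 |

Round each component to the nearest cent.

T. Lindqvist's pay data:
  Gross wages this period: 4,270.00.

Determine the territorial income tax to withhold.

Territorial Income Tax: taxable = 4,270.00
  399.42 + 18.51% × (4,270.00 − 4,200.00) = 399.42 + 18.51% × 70.00 = 412.38

412.38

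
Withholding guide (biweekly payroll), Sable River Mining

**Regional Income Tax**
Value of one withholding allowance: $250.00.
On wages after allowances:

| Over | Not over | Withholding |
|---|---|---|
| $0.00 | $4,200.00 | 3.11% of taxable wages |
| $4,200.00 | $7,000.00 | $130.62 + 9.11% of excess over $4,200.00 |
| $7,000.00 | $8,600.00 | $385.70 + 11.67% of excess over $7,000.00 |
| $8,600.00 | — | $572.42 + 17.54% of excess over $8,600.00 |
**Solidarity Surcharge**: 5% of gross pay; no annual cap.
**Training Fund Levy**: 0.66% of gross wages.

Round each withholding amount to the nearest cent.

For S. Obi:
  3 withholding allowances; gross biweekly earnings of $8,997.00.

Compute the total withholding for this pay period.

Regional Income Tax: taxable = $8,997.00 − 3×$250.00 = $8,247.00
  $385.70 + 11.67% × ($8,247.00 − $7,000.00) = $385.70 + 11.67% × $1,247.00 = $531.22
Solidarity Surcharge: 5% × $8,997.00 = $449.85
Training Fund Levy: 0.66% × $8,997.00 = $59.38
Total: $531.22 + $449.85 + $59.38 = $1,040.45

$1,040.45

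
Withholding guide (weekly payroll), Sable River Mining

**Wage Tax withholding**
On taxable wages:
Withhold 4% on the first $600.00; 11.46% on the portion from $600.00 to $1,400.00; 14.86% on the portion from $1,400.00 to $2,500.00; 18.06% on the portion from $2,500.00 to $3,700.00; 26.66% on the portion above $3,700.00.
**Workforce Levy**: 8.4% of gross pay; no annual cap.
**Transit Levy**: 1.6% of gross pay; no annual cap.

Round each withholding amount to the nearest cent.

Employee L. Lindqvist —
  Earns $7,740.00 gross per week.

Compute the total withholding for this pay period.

Wage Tax: taxable = $7,740.00
  $495.86 + 26.66% × ($7,740.00 − $3,700.00) = $495.86 + 26.66% × $4,040.00 = $1,572.92
Workforce Levy: 8.4% × $7,740.00 = $650.16
Transit Levy: 1.6% × $7,740.00 = $123.84
Total: $1,572.92 + $650.16 + $123.84 = $2,346.92

$2,346.92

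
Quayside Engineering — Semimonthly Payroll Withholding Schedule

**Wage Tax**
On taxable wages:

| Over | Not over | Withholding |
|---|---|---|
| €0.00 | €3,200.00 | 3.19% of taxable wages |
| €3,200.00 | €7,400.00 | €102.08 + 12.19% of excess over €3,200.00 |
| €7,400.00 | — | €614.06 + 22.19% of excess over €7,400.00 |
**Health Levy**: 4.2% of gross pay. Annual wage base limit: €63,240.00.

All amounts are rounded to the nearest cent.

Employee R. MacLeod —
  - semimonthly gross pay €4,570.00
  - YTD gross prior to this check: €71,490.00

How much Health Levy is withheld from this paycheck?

Health Levy: YTD €71,490.00 ≥ cap €63,240.00 → €0.00

€0.00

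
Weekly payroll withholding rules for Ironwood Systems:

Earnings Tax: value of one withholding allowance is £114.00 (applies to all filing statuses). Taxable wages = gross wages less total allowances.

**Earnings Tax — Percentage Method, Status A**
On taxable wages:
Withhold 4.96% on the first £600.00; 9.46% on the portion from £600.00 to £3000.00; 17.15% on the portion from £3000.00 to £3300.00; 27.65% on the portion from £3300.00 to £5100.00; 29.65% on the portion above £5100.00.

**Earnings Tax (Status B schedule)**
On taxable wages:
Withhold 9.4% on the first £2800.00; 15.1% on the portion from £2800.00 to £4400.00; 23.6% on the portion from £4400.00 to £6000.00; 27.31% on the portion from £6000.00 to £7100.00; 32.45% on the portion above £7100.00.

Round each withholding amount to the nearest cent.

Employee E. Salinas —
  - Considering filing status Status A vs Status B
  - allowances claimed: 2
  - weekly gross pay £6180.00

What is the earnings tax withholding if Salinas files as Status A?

£1058.57

Earnings Tax (Status A): taxable = £6180.00 − 2×£114.00 = £5952.00
  £805.95 + 29.65% × (£5952.00 − £5100.00) = £805.95 + 29.65% × £852.00 = £1058.57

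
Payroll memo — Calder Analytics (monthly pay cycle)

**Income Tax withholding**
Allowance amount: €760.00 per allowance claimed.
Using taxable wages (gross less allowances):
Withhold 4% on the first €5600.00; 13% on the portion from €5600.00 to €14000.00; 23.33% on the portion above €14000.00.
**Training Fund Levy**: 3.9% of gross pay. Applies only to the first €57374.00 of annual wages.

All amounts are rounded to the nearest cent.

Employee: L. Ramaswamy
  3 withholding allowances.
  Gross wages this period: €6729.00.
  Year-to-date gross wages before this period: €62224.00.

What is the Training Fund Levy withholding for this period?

€0.00

Training Fund Levy: YTD €62224.00 ≥ cap €57374.00 → €0.00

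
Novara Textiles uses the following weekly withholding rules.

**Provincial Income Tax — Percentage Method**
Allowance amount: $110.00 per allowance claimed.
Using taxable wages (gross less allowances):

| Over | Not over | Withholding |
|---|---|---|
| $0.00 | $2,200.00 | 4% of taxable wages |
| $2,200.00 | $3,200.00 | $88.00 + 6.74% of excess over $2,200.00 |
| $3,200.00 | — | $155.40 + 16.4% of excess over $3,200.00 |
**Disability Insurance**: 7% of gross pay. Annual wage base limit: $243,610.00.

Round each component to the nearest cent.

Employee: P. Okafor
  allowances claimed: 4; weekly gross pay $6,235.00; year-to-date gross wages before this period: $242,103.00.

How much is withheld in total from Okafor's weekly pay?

$686.47

Provincial Income Tax: taxable = $6,235.00 − 4×$110.00 = $5,795.00
  $155.40 + 16.4% × ($5,795.00 − $3,200.00) = $155.40 + 16.4% × $2,595.00 = $580.98
Disability Insurance: cap $243,610.00 − YTD $242,103.00 = $1,507.00 subject; 7% × $1,507.00 = $105.49
Total: $580.98 + $105.49 = $686.47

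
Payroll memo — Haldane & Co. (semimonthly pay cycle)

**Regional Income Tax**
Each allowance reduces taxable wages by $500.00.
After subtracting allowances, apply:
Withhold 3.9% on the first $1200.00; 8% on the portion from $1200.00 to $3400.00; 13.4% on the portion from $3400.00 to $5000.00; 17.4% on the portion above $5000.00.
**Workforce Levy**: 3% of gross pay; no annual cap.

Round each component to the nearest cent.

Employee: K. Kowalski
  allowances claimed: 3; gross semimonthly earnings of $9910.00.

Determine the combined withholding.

Regional Income Tax: taxable = $9910.00 − 3×$500.00 = $8410.00
  $437.20 + 17.4% × ($8410.00 − $5000.00) = $437.20 + 17.4% × $3410.00 = $1030.54
Workforce Levy: 3% × $9910.00 = $297.30
Total: $1030.54 + $297.30 = $1327.84

$1327.84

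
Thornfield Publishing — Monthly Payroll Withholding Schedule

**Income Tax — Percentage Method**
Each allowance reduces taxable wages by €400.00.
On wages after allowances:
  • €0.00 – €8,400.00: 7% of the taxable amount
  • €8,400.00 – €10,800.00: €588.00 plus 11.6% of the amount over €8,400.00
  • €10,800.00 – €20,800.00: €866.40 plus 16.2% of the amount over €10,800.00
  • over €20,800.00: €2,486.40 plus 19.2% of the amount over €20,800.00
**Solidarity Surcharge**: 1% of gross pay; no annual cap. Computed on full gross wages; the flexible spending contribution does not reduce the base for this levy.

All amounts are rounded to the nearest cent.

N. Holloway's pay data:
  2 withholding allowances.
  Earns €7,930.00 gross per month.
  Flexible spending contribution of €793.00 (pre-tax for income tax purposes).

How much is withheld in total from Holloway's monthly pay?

Income Tax: taxable = €7,930.00 − €793.00 − 2×€400.00 = €6,337.00
  7% × €6,337.00 = €443.59
Solidarity Surcharge: 1% × €7,930.00 = €79.30
Total: €443.59 + €79.30 = €522.89

€522.89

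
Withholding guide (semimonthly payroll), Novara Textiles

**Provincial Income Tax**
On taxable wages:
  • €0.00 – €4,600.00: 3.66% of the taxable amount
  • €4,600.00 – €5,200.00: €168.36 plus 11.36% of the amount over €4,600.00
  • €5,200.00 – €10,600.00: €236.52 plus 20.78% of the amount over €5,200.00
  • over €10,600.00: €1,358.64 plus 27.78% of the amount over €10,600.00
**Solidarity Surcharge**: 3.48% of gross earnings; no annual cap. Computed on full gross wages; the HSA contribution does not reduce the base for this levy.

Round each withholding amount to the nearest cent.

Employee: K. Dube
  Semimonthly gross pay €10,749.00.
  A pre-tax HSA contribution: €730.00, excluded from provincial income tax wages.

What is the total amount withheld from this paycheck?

€1,611.98

Provincial Income Tax: taxable = €10,749.00 − €730.00 = €10,019.00
  €236.52 + 20.78% × (€10,019.00 − €5,200.00) = €236.52 + 20.78% × €4,819.00 = €1,237.91
Solidarity Surcharge: 3.48% × €10,749.00 = €374.07
Total: €1,237.91 + €374.07 = €1,611.98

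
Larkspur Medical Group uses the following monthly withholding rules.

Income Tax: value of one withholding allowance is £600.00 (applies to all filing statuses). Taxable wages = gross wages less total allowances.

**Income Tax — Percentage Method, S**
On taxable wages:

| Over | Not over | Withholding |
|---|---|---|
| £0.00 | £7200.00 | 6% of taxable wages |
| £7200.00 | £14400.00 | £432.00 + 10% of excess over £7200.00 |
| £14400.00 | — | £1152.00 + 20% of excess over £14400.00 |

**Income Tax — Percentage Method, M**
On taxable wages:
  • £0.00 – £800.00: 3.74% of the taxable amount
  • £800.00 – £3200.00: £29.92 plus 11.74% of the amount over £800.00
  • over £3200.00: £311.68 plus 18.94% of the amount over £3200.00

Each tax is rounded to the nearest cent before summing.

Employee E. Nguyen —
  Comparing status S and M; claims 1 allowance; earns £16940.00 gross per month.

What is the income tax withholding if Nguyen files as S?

£1540.00

Income Tax (S): taxable = £16940.00 − 1×£600.00 = £16340.00
  £1152.00 + 20% × (£16340.00 − £14400.00) = £1152.00 + 20% × £1940.00 = £1540.00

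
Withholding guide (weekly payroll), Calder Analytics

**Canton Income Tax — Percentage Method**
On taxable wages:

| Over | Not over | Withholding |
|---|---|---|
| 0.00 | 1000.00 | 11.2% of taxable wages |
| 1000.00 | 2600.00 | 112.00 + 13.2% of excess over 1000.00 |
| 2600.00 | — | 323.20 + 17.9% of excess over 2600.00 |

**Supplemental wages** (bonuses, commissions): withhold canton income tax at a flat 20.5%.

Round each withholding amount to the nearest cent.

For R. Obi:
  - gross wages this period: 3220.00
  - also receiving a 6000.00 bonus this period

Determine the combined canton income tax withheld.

1664.18

Canton Income Tax: taxable = 3220.00
  323.20 + 17.9% × (3220.00 − 2600.00) = 323.20 + 17.9% × 620.00 = 434.18
Supplemental (20.5% flat on bonus): 20.5% × 6000.00 = 1230.00
Total canton income tax: 434.18 + 1230.00 = 1664.18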